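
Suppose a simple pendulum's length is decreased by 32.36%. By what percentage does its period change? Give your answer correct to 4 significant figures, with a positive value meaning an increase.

-17.76%

T ∝ √L, so T'/T = √(0.67640) = 0.82244.
Percentage change in T = (0.82244 − 1) × 100% = -17.76%.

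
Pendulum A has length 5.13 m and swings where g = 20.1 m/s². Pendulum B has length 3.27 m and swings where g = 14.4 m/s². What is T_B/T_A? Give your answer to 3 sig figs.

T = 2π√(L/g), so T_B/T_A = √((L_B/g_B)/(L_A/g_A)) = √((3.27/14.4)/(5.13/20.1)) = 0.943.

0.943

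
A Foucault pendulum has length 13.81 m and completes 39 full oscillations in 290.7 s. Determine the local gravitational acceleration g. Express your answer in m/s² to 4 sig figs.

9.813 m/s²

T = 290.7/39 = 7.4538 s.
From T = 2π√(L/g), g = 4π²L/T² = 4π² × 13.81/7.4538² = 9.813 m/s².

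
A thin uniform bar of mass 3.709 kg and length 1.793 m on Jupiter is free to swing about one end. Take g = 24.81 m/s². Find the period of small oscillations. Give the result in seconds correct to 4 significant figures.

For a physical pendulum T = 2π√(I/(mgd)), with d = 0.89650 m from pivot to centre of mass.
I_cm = mL²/12 = 3.709 × 1.793²/12 = 0.99366 kg·m²; I = I_cm + md² = 0.99366 + 3.709 × 0.89650² = 3.9746 kg·m².
T = 2π√(3.9746/(3.709 × 24.81 × 0.89650)) = 1.379 s.

1.379 s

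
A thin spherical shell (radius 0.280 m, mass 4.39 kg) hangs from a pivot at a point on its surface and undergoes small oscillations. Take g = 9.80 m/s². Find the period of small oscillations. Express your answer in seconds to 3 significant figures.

I_cm = (2/3)mr² = 0.2295 kg·m². The pivot is at distance d = 0.280 m from the centre of mass.
By the parallel-axis theorem, I = I_cm + md² = 0.2295 + 0.3442 = 0.5736 kg·m².
T = 2π√(I/(mgd)) = 2π√(0.5736/(4.39 × 9.80 × 0.280)) = 1.37 s.

1.37 s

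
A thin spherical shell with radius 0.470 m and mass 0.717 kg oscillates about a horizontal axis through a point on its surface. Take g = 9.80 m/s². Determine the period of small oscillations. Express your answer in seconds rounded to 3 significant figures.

I_cm = (2/3)mr² = 0.1056 kg·m². The pivot is at distance d = 0.470 m from the centre of mass.
By the parallel-axis theorem, I = I_cm + md² = 0.1056 + 0.1584 = 0.2640 kg·m².
T = 2π√(I/(mgd)) = 2π√(0.2640/(0.717 × 9.80 × 0.470)) = 1.78 s.

1.78 s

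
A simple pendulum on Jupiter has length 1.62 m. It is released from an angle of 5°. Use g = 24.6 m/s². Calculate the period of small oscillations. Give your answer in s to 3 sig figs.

1.61 s

T = 2π√(L/g) = 2π√(1.62/24.6) = 2π × 0.2566 = 1.61 s.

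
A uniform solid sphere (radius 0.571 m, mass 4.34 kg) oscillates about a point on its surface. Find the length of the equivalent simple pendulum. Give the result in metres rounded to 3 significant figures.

0.799 m

The equivalent simple-pendulum length is L_eq = I/(md), where I is about the pivot and d = 0.5710 m.
I_cm = (2/5)mR² = 0.5660 kg·m², so I = I_cm + md² = 0.5660 + 1.415 = 1.981 kg·m².
L_eq = 1.981/(4.34 × 0.5710) = 0.799 m.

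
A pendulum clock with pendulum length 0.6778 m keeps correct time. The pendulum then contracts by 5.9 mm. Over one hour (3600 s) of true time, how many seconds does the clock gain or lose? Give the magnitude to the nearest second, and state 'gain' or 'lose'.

T ∝ √L, so T'/T = √(0.67190/0.6778) = 0.995638.
In 3600 s of true time the clock registers 3600/0.995638 = 3615.8 s, so it gains 16 s.

gain 16 s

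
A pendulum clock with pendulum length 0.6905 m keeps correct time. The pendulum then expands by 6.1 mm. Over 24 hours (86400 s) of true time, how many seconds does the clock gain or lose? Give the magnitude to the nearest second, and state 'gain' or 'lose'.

lose 379 s

T ∝ √L, so T'/T = √(0.69660/0.6905) = 1.00441.
In 86400 s of true time the clock registers 86400/1.00441 = 86020.9 s, so it loses 379 s.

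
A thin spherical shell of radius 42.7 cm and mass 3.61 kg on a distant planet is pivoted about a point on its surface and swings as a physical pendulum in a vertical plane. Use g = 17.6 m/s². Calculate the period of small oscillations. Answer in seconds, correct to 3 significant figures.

1.26 s

I_cm = (2/3)mr² = 0.4388 kg·m². The pivot is at distance d = 0.427 m from the centre of mass.
By the parallel-axis theorem, I = I_cm + md² = 0.4388 + 0.6582 = 1.097 kg·m².
T = 2π√(I/(mgd)) = 2π√(1.097/(3.61 × 17.6 × 0.427)) = 1.26 s.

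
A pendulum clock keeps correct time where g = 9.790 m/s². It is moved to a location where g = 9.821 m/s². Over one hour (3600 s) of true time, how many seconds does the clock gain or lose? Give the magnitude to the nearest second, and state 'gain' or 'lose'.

The clock's period scales as T ∝ 1/√g, so T'/T = √(9.790/9.821) = 0.998421.
In 3600 s of true time the clock registers 3600/0.998421 = 3605.7 s, so it gains 6 s.

gain 6 s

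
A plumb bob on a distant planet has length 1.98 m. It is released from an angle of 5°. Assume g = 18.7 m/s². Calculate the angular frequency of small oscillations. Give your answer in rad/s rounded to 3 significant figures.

ω = √(g/L) = √(18.7/1.98) = 3.07 rad/s.

3.07 rad/s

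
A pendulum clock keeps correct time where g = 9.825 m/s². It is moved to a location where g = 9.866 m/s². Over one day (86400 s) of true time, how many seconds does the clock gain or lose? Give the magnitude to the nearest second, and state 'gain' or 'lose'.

The clock's period scales as T ∝ 1/√g, so T'/T = √(9.825/9.866) = 0.997920.
In 86400 s of true time the clock registers 86400/0.997920 = 86580.1 s, so it gains 180 s.

gain 180 s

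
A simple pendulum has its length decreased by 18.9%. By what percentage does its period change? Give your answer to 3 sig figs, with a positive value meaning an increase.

T ∝ √L, so T'/T = √(0.8110) = 0.9006.
Percentage change in T = (0.9006 − 1) × 100% = -9.94%.

-9.94%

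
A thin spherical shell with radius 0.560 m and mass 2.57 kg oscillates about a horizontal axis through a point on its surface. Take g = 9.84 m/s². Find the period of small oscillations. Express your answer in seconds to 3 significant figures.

1.94 s

I_cm = (2/3)mr² = 0.5373 kg·m². The pivot is at distance d = 0.560 m from the centre of mass.
By the parallel-axis theorem, I = I_cm + md² = 0.5373 + 0.8060 = 1.343 kg·m².
T = 2π√(I/(mgd)) = 2π√(1.343/(2.57 × 9.84 × 0.560)) = 1.94 s.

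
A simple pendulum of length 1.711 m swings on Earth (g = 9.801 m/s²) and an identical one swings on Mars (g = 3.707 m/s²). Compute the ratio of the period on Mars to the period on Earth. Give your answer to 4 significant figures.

T ∝ 1/√g, so T₂/T₁ = √(g₁/g₂) = √(9.801/3.707) = 1.626.

1.626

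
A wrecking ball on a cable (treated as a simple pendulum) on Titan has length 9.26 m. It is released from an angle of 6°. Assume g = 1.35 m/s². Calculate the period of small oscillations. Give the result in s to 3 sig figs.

T = 2π√(L/g) = 2π√(9.26/1.35) = 2π × 2.619 = 16.5 s.

16.5 s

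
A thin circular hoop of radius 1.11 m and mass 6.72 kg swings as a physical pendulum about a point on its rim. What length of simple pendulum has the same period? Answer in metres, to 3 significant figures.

2.22 m

The equivalent simple-pendulum length is L_eq = I/(md), where I is about the pivot and d = 1.110 m.
I_cm = mR² = 8.280 kg·m², so I = I_cm + md² = 8.280 + 8.280 = 16.56 kg·m².
L_eq = 16.56/(6.72 × 1.110) = 2.22 m.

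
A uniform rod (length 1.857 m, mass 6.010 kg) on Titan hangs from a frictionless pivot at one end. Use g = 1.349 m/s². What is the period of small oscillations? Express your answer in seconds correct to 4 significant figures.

6.019 s

For a physical pendulum T = 2π√(I/(mgd)), with d = 0.92850 m from pivot to centre of mass.
I_cm = mL²/12 = 6.010 × 1.857²/12 = 1.7271 kg·m²; I = I_cm + md² = 1.7271 + 6.010 × 0.92850² = 6.9084 kg·m².
T = 2π√(6.9084/(6.010 × 1.349 × 0.92850)) = 6.019 s.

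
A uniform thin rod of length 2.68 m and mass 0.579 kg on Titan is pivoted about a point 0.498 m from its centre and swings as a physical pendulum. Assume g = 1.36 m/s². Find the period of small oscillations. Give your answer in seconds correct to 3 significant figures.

For a physical pendulum T = 2π√(I/(mgd)), with d = 0.4980 m from pivot to centre of mass.
I_cm = mL²/12 = 0.579 × 2.68²/12 = 0.3466 kg·m²; I = I_cm + md² = 0.3466 + 0.579 × 0.4980² = 0.4901 kg·m².
T = 2π√(0.4901/(0.579 × 1.36 × 0.4980)) = 7.02 s.

7.02 s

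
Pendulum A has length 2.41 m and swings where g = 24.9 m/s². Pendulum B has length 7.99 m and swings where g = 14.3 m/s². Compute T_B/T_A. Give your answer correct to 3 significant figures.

2.40

T = 2π√(L/g), so T_B/T_A = √((L_B/g_B)/(L_A/g_A)) = √((7.99/14.3)/(2.41/24.9)) = 2.40.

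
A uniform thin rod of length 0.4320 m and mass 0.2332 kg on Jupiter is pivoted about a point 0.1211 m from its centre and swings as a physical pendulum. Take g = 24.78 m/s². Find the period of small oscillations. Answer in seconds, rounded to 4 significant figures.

0.6305 s

For a physical pendulum T = 2π√(I/(mgd)), with d = 0.12110 m from pivot to centre of mass.
I_cm = mL²/12 = 0.2332 × 0.4320²/12 = 0.0036267 kg·m²; I = I_cm + md² = 0.0036267 + 0.2332 × 0.12110² = 0.0070467 kg·m².
T = 2π√(0.0070467/(0.2332 × 24.78 × 0.12110)) = 0.6305 s.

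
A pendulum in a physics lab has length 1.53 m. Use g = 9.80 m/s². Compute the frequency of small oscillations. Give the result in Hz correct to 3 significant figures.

0.403 Hz

T = 2π√(L/g) = 2π√(1.53/9.80) = 2.483 s, so f = 1/T = 0.403 Hz.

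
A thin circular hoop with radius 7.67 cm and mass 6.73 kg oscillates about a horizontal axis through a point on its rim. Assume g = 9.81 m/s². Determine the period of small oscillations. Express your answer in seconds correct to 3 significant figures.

I_cm = mr² = 0.03959 kg·m². The pivot is at distance d = 0.0767 m from the centre of mass.
By the parallel-axis theorem, I = I_cm + md² = 0.03959 + 0.03959 = 0.07918 kg·m².
T = 2π√(I/(mgd)) = 2π√(0.07918/(6.73 × 9.81 × 0.0767)) = 0.786 s.

0.786 s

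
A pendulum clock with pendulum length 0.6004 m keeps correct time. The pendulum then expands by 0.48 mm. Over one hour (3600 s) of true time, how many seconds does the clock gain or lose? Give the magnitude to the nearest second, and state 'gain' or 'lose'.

T ∝ √L, so T'/T = √(0.60088/0.6004) = 1.00040.
In 3600 s of true time the clock registers 3600/1.00040 = 3598.6 s, so it loses 1 s.

lose 1 s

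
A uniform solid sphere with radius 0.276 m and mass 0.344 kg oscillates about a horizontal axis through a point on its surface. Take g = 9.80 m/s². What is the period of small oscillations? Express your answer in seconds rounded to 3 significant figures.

1.25 s

I_cm = (2/5)mr² = 0.01048 kg·m². The pivot is at distance d = 0.276 m from the centre of mass.
By the parallel-axis theorem, I = I_cm + md² = 0.01048 + 0.02620 = 0.03669 kg·m².
T = 2π√(I/(mgd)) = 2π√(0.03669/(0.344 × 9.80 × 0.276)) = 1.25 s.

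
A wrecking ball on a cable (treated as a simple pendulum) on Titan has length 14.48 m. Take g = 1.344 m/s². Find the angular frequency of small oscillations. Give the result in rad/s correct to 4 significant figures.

ω = √(g/L) = √(1.344/14.48) = 0.3047 rad/s.

0.3047 rad/s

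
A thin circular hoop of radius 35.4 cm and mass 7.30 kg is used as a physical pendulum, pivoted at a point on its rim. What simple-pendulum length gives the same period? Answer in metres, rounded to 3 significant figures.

0.708 m

The equivalent simple-pendulum length is L_eq = I/(md), where I is about the pivot and d = 0.3540 m.
I_cm = mR² = 0.9148 kg·m², so I = I_cm + md² = 0.9148 + 0.9148 = 1.830 kg·m².
L_eq = 1.830/(7.30 × 0.3540) = 0.708 m.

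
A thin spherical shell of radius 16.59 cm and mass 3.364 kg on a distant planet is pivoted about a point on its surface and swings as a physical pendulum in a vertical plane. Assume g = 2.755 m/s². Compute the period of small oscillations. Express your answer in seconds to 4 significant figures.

I_cm = (2/3)mr² = 0.061724 kg·m². The pivot is at distance d = 0.1659 m from the centre of mass.
By the parallel-axis theorem, I = I_cm + md² = 0.061724 + 0.092587 = 0.15431 kg·m².
T = 2π√(I/(mgd)) = 2π√(0.15431/(3.364 × 2.755 × 0.1659)) = 1.991 s.

1.991 s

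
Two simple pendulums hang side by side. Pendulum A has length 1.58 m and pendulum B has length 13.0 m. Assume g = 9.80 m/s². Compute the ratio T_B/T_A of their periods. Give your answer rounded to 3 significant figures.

2.87

T ∝ √L, so T_B/T_A = √(L_B/L_A) = √(13.0/1.58) = 2.87.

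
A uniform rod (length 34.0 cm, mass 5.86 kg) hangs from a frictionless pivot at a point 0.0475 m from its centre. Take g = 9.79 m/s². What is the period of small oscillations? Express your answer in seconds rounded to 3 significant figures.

1.00 s

For a physical pendulum T = 2π√(I/(mgd)), with d = 0.04750 m from pivot to centre of mass.
I_cm = mL²/12 = 5.86 × 0.340²/12 = 0.05645 kg·m²; I = I_cm + md² = 0.05645 + 5.86 × 0.04750² = 0.06967 kg·m².
T = 2π√(0.06967/(5.86 × 9.79 × 0.04750)) = 1.00 s.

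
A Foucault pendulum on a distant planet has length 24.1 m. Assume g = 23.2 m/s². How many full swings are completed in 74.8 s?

11

T = 2π√(L/g) = 2π√(24.1/23.2) = 6.404 s.
Number of complete oscillations = ⌊74.8/6.404⌋ = ⌊11.68⌋ = 11.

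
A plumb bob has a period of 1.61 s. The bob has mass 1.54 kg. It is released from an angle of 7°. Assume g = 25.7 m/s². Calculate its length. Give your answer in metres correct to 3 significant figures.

From T = 2π√(L/g), L = gT²/(4π²) = 25.7 × 1.610²/(4π²) = 1.69 m.

1.69 m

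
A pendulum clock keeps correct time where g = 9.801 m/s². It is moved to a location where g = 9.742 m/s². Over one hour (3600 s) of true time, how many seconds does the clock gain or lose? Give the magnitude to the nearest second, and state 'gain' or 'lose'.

lose 11 s

The clock's period scales as T ∝ 1/√g, so T'/T = √(9.801/9.742) = 1.00302.
In 3600 s of true time the clock registers 3600/1.00302 = 3589.1 s, so it loses 11 s.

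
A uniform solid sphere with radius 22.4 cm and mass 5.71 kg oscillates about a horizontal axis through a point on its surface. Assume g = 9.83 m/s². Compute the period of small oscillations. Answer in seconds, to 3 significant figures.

1.12 s

I_cm = (2/5)mr² = 0.1146 kg·m². The pivot is at distance d = 0.224 m from the centre of mass.
By the parallel-axis theorem, I = I_cm + md² = 0.1146 + 0.2865 = 0.4011 kg·m².
T = 2π√(I/(mgd)) = 2π√(0.4011/(5.71 × 9.83 × 0.224)) = 1.12 s.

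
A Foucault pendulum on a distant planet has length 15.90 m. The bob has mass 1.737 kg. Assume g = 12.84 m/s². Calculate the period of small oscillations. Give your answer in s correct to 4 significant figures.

T = 2π√(L/g) = 2π√(15.90/12.84) = 2π × 1.1128 = 6.992 s.

6.992 s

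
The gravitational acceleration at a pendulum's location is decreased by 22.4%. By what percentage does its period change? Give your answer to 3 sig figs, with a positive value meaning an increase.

13.5%

T ∝ 1/√g, so T'/T = 1/√(0.7760) = 1.135.
Percentage change in T = (1.135 − 1) × 100% = 13.5%.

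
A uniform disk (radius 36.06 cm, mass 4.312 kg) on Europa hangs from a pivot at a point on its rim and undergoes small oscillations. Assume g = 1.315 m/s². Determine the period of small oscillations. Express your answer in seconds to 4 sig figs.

I_cm = ½mr² = 0.28035 kg·m². The pivot is at distance d = 0.3606 m from the centre of mass.
By the parallel-axis theorem, I = I_cm + md² = 0.28035 + 0.56070 = 0.84105 kg·m².
T = 2π√(I/(mgd)) = 2π√(0.84105/(4.312 × 1.315 × 0.3606)) = 4.030 s.

4.030 s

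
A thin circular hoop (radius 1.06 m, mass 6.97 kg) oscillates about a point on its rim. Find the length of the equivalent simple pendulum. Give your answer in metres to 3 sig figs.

2.12 m

The equivalent simple-pendulum length is L_eq = I/(md), where I is about the pivot and d = 1.060 m.
I_cm = mR² = 7.831 kg·m², so I = I_cm + md² = 7.831 + 7.831 = 15.66 kg·m².
L_eq = 15.66/(6.97 × 1.060) = 2.12 m.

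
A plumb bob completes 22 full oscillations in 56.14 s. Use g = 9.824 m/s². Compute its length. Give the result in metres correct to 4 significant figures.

T = 56.14/22 = 2.5518 s.
From T = 2π√(L/g), L = gT²/(4π²) = 9.824 × 2.5518²/(4π²) = 1.620 m.

1.620 m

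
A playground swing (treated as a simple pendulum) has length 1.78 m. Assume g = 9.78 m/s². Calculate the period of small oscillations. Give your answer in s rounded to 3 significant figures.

T = 2π√(L/g) = 2π√(1.78/9.78) = 2π × 0.4266 = 2.68 s.

2.68 s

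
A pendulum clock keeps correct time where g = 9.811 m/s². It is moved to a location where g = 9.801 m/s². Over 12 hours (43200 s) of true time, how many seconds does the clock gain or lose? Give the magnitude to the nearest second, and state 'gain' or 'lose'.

The clock's period scales as T ∝ 1/√g, so T'/T = √(9.811/9.801) = 1.00051.
In 43200 s of true time the clock registers 43200/1.00051 = 43178.0 s, so it loses 22 s.

lose 22 s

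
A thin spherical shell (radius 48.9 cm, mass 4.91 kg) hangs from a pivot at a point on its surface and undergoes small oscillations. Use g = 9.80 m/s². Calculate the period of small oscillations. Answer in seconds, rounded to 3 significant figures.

I_cm = (2/3)mr² = 0.7827 kg·m². The pivot is at distance d = 0.489 m from the centre of mass.
By the parallel-axis theorem, I = I_cm + md² = 0.7827 + 1.174 = 1.957 kg·m².
T = 2π√(I/(mgd)) = 2π√(1.957/(4.91 × 9.80 × 0.489)) = 1.81 s.

1.81 s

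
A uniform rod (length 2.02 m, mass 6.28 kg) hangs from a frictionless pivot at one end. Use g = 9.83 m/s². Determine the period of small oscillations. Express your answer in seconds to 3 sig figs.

For a physical pendulum T = 2π√(I/(mgd)), with d = 1.010 m from pivot to centre of mass.
I_cm = mL²/12 = 6.28 × 2.02²/12 = 2.135 kg·m²; I = I_cm + md² = 2.135 + 6.28 × 1.010² = 8.542 kg·m².
T = 2π√(8.542/(6.28 × 9.83 × 1.010)) = 2.33 s.

2.33 s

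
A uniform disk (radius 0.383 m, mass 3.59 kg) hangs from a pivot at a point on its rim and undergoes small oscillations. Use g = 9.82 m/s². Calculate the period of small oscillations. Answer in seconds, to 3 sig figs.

1.52 s

I_cm = ½mr² = 0.2633 kg·m². The pivot is at distance d = 0.383 m from the centre of mass.
By the parallel-axis theorem, I = I_cm + md² = 0.2633 + 0.5266 = 0.7899 kg·m².
T = 2π√(I/(mgd)) = 2π√(0.7899/(3.59 × 9.82 × 0.383)) = 1.52 s.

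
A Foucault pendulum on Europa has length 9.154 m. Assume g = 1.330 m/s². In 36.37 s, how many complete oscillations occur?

2

T = 2π√(L/g) = 2π√(9.154/1.330) = 16.484 s.
Number of complete oscillations = ⌊36.37/16.484⌋ = ⌊2.2064⌋ = 2.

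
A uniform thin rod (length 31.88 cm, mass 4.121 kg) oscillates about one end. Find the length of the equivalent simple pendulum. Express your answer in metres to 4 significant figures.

The equivalent simple-pendulum length is L_eq = I/(md), where I is about the pivot and d = 0.15940 m.
I_cm = (1/12)mL² = 0.034903 kg·m², so I = I_cm + md² = 0.034903 + 0.10471 = 0.13961 kg·m².
L_eq = 0.13961/(4.121 × 0.15940) = 0.2125 m.

0.2125 m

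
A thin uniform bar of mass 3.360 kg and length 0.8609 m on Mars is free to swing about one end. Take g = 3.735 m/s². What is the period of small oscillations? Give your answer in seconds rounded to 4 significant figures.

2.463 s

For a physical pendulum T = 2π√(I/(mgd)), with d = 0.43045 m from pivot to centre of mass.
I_cm = mL²/12 = 3.360 × 0.8609²/12 = 0.20752 kg·m²; I = I_cm + md² = 0.20752 + 3.360 × 0.43045² = 0.83009 kg·m².
T = 2π√(0.83009/(3.360 × 3.735 × 0.43045)) = 2.463 s.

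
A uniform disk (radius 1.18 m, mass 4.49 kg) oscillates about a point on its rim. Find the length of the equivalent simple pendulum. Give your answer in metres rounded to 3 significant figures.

The equivalent simple-pendulum length is L_eq = I/(md), where I is about the pivot and d = 1.180 m.
I_cm = ½mR² = 3.126 kg·m², so I = I_cm + md² = 3.126 + 6.252 = 9.378 kg·m².
L_eq = 9.378/(4.49 × 1.180) = 1.77 m.

1.77 m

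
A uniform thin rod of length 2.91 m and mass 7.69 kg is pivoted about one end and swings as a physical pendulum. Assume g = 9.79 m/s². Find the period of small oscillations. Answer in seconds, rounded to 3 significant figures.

For a physical pendulum T = 2π√(I/(mgd)), with d = 1.455 m from pivot to centre of mass.
I_cm = mL²/12 = 7.69 × 2.91²/12 = 5.427 kg·m²; I = I_cm + md² = 5.427 + 7.69 × 1.455² = 21.71 kg·m².
T = 2π√(21.71/(7.69 × 9.79 × 1.455)) = 2.80 s.

2.80 s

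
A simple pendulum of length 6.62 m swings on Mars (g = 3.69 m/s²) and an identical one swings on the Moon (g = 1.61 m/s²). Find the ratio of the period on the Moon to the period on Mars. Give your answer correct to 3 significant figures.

T ∝ 1/√g, so T₂/T₁ = √(g₁/g₂) = √(3.69/1.61) = 1.51.

1.51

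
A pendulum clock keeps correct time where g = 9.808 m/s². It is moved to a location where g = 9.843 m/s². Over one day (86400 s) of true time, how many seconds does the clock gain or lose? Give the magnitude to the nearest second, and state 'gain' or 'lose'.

The clock's period scales as T ∝ 1/√g, so T'/T = √(9.808/9.843) = 0.998221.
In 86400 s of true time the clock registers 86400/0.998221 = 86554.0 s, so it gains 154 s.

gain 154 s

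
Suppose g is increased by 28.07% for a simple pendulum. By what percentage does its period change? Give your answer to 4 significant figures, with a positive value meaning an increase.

T ∝ 1/√g, so T'/T = 1/√(1.2807) = 0.88364.
Percentage change in T = (0.88364 − 1) × 100% = -11.64%.

-11.64%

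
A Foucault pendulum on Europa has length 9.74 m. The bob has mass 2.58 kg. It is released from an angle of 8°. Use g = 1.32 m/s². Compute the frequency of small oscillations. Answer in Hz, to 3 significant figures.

0.0586 Hz

T = 2π√(L/g) = 2π√(9.74/1.32) = 17.07 s, so f = 1/T = 0.0586 Hz.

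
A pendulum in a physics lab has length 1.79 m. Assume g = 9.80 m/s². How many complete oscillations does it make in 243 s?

90

T = 2π√(L/g) = 2π√(1.79/9.80) = 2.685 s.
Number of complete oscillations = ⌊243/2.685⌋ = ⌊90.49⌋ = 90.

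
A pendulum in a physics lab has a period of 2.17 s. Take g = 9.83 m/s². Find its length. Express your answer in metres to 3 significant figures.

1.17 m

From T = 2π√(L/g), L = gT²/(4π²) = 9.83 × 2.170²/(4π²) = 1.17 m.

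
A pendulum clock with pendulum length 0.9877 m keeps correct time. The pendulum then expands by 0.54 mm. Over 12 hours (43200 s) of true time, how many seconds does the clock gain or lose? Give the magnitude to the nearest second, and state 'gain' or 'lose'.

T ∝ √L, so T'/T = √(0.98824/0.9877) = 1.00027.
In 43200 s of true time the clock registers 43200/1.00027 = 43188.2 s, so it loses 12 s.

lose 12 s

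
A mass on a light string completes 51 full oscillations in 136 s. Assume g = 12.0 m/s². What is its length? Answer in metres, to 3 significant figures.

2.16 m

T = 136/51 = 2.667 s.
From T = 2π√(L/g), L = gT²/(4π²) = 12.0 × 2.667²/(4π²) = 2.16 m.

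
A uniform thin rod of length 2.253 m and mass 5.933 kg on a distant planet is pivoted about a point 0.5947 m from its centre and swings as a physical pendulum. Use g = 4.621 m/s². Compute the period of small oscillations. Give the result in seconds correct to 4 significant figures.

For a physical pendulum T = 2π√(I/(mgd)), with d = 0.59470 m from pivot to centre of mass.
I_cm = mL²/12 = 5.933 × 2.253²/12 = 2.5097 kg·m²; I = I_cm + md² = 2.5097 + 5.933 × 0.59470² = 4.6080 kg·m².
T = 2π√(4.6080/(5.933 × 4.621 × 0.59470)) = 3.340 s.

3.340 s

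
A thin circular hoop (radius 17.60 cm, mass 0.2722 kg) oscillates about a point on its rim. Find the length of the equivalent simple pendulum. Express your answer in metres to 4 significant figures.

0.3520 m

The equivalent simple-pendulum length is L_eq = I/(md), where I is about the pivot and d = 0.17600 m.
I_cm = mR² = 0.0084317 kg·m², so I = I_cm + md² = 0.0084317 + 0.0084317 = 0.016863 kg·m².
L_eq = 0.016863/(0.2722 × 0.17600) = 0.3520 m.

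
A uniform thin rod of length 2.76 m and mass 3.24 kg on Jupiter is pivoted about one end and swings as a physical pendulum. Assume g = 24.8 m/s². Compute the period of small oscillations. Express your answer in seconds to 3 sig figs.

For a physical pendulum T = 2π√(I/(mgd)), with d = 1.380 m from pivot to centre of mass.
I_cm = mL²/12 = 3.24 × 2.76²/12 = 2.057 kg·m²; I = I_cm + md² = 2.057 + 3.24 × 1.380² = 8.227 kg·m².
T = 2π√(8.227/(3.24 × 24.8 × 1.380)) = 1.71 s.

1.71 s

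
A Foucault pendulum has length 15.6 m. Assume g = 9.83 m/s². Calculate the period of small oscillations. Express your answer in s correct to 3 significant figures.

7.92 s

T = 2π√(L/g) = 2π√(15.6/9.83) = 2π × 1.260 = 7.92 s.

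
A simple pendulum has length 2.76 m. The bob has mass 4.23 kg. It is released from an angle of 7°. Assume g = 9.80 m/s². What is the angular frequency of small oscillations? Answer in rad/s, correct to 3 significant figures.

1.88 rad/s

ω = √(g/L) = √(9.80/2.76) = 1.88 rad/s.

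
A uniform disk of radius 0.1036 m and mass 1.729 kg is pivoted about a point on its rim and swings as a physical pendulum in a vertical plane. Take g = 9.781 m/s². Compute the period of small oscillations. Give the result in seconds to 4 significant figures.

I_cm = ½mr² = 0.0092786 kg·m². The pivot is at distance d = 0.1036 m from the centre of mass.
By the parallel-axis theorem, I = I_cm + md² = 0.0092786 + 0.018557 = 0.027836 kg·m².
T = 2π√(I/(mgd)) = 2π√(0.027836/(1.729 × 9.781 × 0.1036)) = 0.7920 s.

0.7920 s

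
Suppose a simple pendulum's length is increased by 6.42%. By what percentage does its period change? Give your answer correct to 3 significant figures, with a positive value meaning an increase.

3.16%

T ∝ √L, so T'/T = √(1.064) = 1.032.
Percentage change in T = (1.032 − 1) × 100% = 3.16%.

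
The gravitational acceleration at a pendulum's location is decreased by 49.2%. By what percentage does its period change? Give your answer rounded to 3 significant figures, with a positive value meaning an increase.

40.3%

T ∝ 1/√g, so T'/T = 1/√(0.5080) = 1.403.
Percentage change in T = (1.403 − 1) × 100% = 40.3%.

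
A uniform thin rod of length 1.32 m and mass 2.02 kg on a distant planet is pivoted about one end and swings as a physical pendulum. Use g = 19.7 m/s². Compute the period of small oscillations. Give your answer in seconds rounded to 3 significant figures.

For a physical pendulum T = 2π√(I/(mgd)), with d = 0.6600 m from pivot to centre of mass.
I_cm = mL²/12 = 2.02 × 1.32²/12 = 0.2933 kg·m²; I = I_cm + md² = 0.2933 + 2.02 × 0.6600² = 1.173 kg·m².
T = 2π√(1.173/(2.02 × 19.7 × 0.6600)) = 1.33 s.

1.33 s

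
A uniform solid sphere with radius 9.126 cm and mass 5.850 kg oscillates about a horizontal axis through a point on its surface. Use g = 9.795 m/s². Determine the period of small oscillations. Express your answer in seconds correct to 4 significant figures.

I_cm = (2/5)mr² = 0.019488 kg·m². The pivot is at distance d = 0.09126 m from the centre of mass.
By the parallel-axis theorem, I = I_cm + md² = 0.019488 + 0.048721 = 0.068209 kg·m².
T = 2π√(I/(mgd)) = 2π√(0.068209/(5.850 × 9.795 × 0.09126)) = 0.7176 s.

0.7176 s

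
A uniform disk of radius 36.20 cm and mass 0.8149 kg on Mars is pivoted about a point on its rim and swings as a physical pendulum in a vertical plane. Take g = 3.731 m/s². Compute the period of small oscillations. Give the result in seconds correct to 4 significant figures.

2.397 s

I_cm = ½mr² = 0.053394 kg·m². The pivot is at distance d = 0.3620 m from the centre of mass.
By the parallel-axis theorem, I = I_cm + md² = 0.053394 + 0.10679 = 0.16018 kg·m².
T = 2π√(I/(mgd)) = 2π√(0.16018/(0.8149 × 3.731 × 0.3620)) = 2.397 s.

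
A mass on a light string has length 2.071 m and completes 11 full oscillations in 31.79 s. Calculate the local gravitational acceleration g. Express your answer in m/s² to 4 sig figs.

9.789 m/s²

T = 31.79/11 = 2.8900 s.
From T = 2π√(L/g), g = 4π²L/T² = 4π² × 2.071/2.8900² = 9.789 m/s².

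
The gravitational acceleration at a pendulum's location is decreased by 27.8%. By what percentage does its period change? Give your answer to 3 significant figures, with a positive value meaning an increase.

17.7%

T ∝ 1/√g, so T'/T = 1/√(0.7220) = 1.177.
Percentage change in T = (1.177 − 1) × 100% = 17.7%.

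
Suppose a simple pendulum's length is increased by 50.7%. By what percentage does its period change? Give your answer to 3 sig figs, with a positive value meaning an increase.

22.8%

T ∝ √L, so T'/T = √(1.507) = 1.228.
Percentage change in T = (1.228 − 1) × 100% = 22.8%.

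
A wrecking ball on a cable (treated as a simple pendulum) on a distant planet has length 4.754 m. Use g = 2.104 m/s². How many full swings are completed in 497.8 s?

52

T = 2π√(L/g) = 2π√(4.754/2.104) = 9.4447 s.
Number of complete oscillations = ⌊497.8/9.4447⌋ = ⌊52.707⌋ = 52.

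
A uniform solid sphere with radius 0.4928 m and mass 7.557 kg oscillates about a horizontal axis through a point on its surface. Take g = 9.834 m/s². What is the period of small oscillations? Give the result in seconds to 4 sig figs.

1.664 s

I_cm = (2/5)mr² = 0.73409 kg·m². The pivot is at distance d = 0.4928 m from the centre of mass.
By the parallel-axis theorem, I = I_cm + md² = 0.73409 + 1.8352 = 2.5693 kg·m².
T = 2π√(I/(mgd)) = 2π√(2.5693/(7.557 × 9.834 × 0.4928)) = 1.664 s.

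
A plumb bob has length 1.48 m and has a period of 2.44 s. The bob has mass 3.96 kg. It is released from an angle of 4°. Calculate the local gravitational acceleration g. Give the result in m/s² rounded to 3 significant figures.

From T = 2π√(L/g), g = 4π²L/T² = 4π² × 1.48/2.440² = 9.81 m/s².

9.81 m/s²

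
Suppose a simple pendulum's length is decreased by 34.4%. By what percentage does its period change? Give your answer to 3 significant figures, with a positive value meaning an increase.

T ∝ √L, so T'/T = √(0.6560) = 0.8099.
Percentage change in T = (0.8099 − 1) × 100% = -19.0%.

-19.0%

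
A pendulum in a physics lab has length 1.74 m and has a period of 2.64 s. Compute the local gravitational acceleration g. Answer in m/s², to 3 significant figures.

9.86 m/s²

From T = 2π√(L/g), g = 4π²L/T² = 4π² × 1.74/2.640² = 9.86 m/s².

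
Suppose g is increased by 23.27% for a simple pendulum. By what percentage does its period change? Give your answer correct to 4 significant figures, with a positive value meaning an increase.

T ∝ 1/√g, so T'/T = 1/√(1.2327) = 0.90068.
Percentage change in T = (0.90068 − 1) × 100% = -9.932%.

-9.932%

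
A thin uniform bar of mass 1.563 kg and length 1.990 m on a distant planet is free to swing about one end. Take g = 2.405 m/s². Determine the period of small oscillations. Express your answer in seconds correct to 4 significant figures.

For a physical pendulum T = 2π√(I/(mgd)), with d = 0.99500 m from pivot to centre of mass.
I_cm = mL²/12 = 1.563 × 1.990²/12 = 0.51580 kg·m²; I = I_cm + md² = 0.51580 + 1.563 × 0.99500² = 2.0632 kg·m².
T = 2π√(2.0632/(1.563 × 2.405 × 0.99500)) = 4.667 s.

4.667 s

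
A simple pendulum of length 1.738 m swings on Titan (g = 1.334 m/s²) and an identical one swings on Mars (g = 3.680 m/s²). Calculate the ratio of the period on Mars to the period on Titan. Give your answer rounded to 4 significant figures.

T ∝ 1/√g, so T₂/T₁ = √(g₁/g₂) = √(1.334/3.680) = 0.6021.

0.6021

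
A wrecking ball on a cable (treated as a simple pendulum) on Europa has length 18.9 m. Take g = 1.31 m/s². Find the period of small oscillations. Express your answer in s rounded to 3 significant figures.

23.9 s

T = 2π√(L/g) = 2π√(18.9/1.31) = 2π × 3.798 = 23.9 s.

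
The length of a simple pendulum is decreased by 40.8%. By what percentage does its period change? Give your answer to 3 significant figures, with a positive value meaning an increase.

-23.1%

T ∝ √L, so T'/T = √(0.5920) = 0.7694.
Percentage change in T = (0.7694 − 1) × 100% = -23.1%.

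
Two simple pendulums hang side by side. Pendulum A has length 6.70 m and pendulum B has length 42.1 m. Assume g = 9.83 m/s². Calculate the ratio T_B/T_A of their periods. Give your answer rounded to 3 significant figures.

2.51

T ∝ √L, so T_B/T_A = √(L_B/L_A) = √(42.1/6.70) = 2.51.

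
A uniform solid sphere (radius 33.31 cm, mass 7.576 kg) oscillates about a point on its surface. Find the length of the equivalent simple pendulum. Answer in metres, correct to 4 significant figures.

The equivalent simple-pendulum length is L_eq = I/(md), where I is about the pivot and d = 0.33310 m.
I_cm = (2/5)mR² = 0.33624 kg·m², so I = I_cm + md² = 0.33624 + 0.84060 = 1.1768 kg·m².
L_eq = 1.1768/(7.576 × 0.33310) = 0.4663 m.

0.4663 m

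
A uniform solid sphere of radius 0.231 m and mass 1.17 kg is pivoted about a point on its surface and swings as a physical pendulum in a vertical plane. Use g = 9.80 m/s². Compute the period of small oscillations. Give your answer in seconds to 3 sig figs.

1.14 s

I_cm = (2/5)mr² = 0.02497 kg·m². The pivot is at distance d = 0.231 m from the centre of mass.
By the parallel-axis theorem, I = I_cm + md² = 0.02497 + 0.06243 = 0.08741 kg·m².
T = 2π√(I/(mgd)) = 2π√(0.08741/(1.17 × 9.80 × 0.231)) = 1.14 s.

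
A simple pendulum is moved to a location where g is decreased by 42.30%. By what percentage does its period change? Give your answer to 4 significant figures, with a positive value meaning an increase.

T ∝ 1/√g, so T'/T = 1/√(0.57700) = 1.3165.
Percentage change in T = (1.3165 − 1) × 100% = 31.65%.

31.65%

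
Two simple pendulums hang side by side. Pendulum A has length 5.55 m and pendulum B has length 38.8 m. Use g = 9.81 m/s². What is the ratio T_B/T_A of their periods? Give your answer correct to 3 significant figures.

T ∝ √L, so T_B/T_A = √(L_B/L_A) = √(38.8/5.55) = 2.64.

2.64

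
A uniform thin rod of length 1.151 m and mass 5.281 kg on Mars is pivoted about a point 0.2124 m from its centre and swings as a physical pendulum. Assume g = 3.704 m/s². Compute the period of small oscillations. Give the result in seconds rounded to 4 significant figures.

For a physical pendulum T = 2π√(I/(mgd)), with d = 0.21240 m from pivot to centre of mass.
I_cm = mL²/12 = 5.281 × 1.151²/12 = 0.58302 kg·m²; I = I_cm + md² = 0.58302 + 5.281 × 0.21240² = 0.82127 kg·m².
T = 2π√(0.82127/(5.281 × 3.704 × 0.21240)) = 2.794 s.

2.794 s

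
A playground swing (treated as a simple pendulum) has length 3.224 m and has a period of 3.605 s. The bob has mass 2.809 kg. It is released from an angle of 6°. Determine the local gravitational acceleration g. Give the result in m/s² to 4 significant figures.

From T = 2π√(L/g), g = 4π²L/T² = 4π² × 3.224/3.6050² = 9.794 m/s².

9.794 m/s²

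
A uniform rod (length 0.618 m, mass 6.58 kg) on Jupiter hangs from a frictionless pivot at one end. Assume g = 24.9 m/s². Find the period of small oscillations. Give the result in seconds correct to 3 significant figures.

For a physical pendulum T = 2π√(I/(mgd)), with d = 0.3090 m from pivot to centre of mass.
I_cm = mL²/12 = 6.58 × 0.618²/12 = 0.2094 kg·m²; I = I_cm + md² = 0.2094 + 6.58 × 0.3090² = 0.8377 kg·m².
T = 2π√(0.8377/(6.58 × 24.9 × 0.3090)) = 0.808 s.

0.808 s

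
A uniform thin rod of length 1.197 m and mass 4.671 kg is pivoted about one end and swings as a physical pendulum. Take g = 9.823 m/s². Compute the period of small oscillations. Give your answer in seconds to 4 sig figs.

For a physical pendulum T = 2π√(I/(mgd)), with d = 0.59850 m from pivot to centre of mass.
I_cm = mL²/12 = 4.671 × 1.197²/12 = 0.55772 kg·m²; I = I_cm + md² = 0.55772 + 4.671 × 0.59850² = 2.2309 kg·m².
T = 2π√(2.2309/(4.671 × 9.823 × 0.59850)) = 1.791 s.

1.791 s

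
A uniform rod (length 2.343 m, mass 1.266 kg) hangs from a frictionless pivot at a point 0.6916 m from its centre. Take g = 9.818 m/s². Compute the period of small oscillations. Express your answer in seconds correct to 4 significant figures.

2.333 s

For a physical pendulum T = 2π√(I/(mgd)), with d = 0.69160 m from pivot to centre of mass.
I_cm = mL²/12 = 1.266 × 2.343²/12 = 0.57916 kg·m²; I = I_cm + md² = 0.57916 + 1.266 × 0.69160² = 1.1847 kg·m².
T = 2π√(1.1847/(1.266 × 9.818 × 0.69160)) = 2.333 s.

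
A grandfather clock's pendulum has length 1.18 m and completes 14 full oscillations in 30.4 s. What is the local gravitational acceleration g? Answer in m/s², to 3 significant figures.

T = 30.4/14 = 2.171 s.
From T = 2π√(L/g), g = 4π²L/T² = 4π² × 1.18/2.171² = 9.88 m/s².

9.88 m/s²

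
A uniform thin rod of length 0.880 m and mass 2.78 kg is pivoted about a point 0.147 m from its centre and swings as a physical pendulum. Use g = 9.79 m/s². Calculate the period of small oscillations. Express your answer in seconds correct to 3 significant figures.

1.54 s

For a physical pendulum T = 2π√(I/(mgd)), with d = 0.1470 m from pivot to centre of mass.
I_cm = mL²/12 = 2.78 × 0.880²/12 = 0.1794 kg·m²; I = I_cm + md² = 0.1794 + 2.78 × 0.1470² = 0.2395 kg·m².
T = 2π√(0.2395/(2.78 × 9.79 × 0.1470)) = 1.54 s.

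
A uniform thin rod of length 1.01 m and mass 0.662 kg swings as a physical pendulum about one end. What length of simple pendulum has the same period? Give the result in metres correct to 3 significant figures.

The equivalent simple-pendulum length is L_eq = I/(md), where I is about the pivot and d = 0.5050 m.
I_cm = (1/12)mL² = 0.05628 kg·m², so I = I_cm + md² = 0.05628 + 0.1688 = 0.2251 kg·m².
L_eq = 0.2251/(0.662 × 0.5050) = 0.673 m.

0.673 m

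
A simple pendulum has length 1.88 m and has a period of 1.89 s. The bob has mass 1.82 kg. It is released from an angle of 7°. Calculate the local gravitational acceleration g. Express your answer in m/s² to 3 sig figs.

20.8 m/s²

From T = 2π√(L/g), g = 4π²L/T² = 4π² × 1.88/1.890² = 20.8 m/s².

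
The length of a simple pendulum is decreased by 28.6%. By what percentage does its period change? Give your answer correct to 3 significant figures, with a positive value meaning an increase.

T ∝ √L, so T'/T = √(0.7140) = 0.8450.
Percentage change in T = (0.8450 − 1) × 100% = -15.5%.

-15.5%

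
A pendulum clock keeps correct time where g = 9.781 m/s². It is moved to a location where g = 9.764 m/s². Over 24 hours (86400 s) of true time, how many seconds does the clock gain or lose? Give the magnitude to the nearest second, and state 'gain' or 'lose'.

lose 75 s

The clock's period scales as T ∝ 1/√g, so T'/T = √(9.781/9.764) = 1.00087.
In 86400 s of true time the clock registers 86400/1.00087 = 86324.9 s, so it loses 75 s.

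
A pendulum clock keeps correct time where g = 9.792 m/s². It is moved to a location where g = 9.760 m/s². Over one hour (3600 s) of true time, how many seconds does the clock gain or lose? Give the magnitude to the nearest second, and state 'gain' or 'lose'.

The clock's period scales as T ∝ 1/√g, so T'/T = √(9.792/9.760) = 1.00164.
In 3600 s of true time the clock registers 3600/1.00164 = 3594.1 s, so it loses 6 s.

lose 6 s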